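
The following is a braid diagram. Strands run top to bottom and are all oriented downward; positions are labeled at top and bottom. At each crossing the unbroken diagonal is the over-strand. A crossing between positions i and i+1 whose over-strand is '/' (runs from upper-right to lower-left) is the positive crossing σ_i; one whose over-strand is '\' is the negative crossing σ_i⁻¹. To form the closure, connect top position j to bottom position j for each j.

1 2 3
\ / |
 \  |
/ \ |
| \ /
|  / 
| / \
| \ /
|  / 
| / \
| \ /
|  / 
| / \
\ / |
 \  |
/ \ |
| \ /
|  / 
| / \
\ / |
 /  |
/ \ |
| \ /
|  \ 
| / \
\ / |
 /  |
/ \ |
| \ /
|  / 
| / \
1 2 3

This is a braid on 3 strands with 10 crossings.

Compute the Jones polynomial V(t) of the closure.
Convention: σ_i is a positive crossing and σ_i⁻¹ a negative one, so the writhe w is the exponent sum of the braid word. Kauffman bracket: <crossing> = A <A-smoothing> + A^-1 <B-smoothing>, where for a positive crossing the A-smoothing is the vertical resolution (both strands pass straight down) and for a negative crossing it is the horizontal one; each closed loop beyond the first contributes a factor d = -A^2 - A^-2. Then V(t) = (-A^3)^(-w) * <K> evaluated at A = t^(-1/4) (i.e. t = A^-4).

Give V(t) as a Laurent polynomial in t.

-t^8 + t^7 - 2*t^6 + 3*t^5 - 3*t^4 + 4*t^3 - 2*t^2 + 2*t - 1

Derivation:
Reading the diagram top to bottom ('/'-over between positions i,i+1 = s_i, '\'-over = s_i^-1): braid word = s1^-1 s2 s2 s2 s1^-1 s2 s1 s2^-1 s1 s2.
Braid: s1^-1 s2 s2 s2 s1^-1 s2 s1 s2^-1 s1 s2 on 3 strands, 10 crossings.
Writhe w = (#positive) - (#negative) = 7 - 3 = 4.
State-sum expansion of <K>. There are 2^10 = 1024 states.
Each crossing splits two ways (0=vertical, 1=horizontal). The state's weight is A^(#A-smoothings - #B-smoothings) * d^(loops - 1).
Tabulate the states by total A-exponent and number of loops L (A-exp: L × count):
  A^10: L=2 ×1
  A^8: L=1 ×5, L=3 ×5
  A^6: L=2 ×39, L=4 ×6
  A^4: L=1 ×34, L=3 ×85, L=5 ×1
  A^2: L=2 ×138, L=4 ×72
  A^0: L=1 ×48, L=3 ×167, L=5 ×37
  A^-2: L=2 ×91, L=4 ×109, L=6 ×10
  A^-4: L=3 ×82, L=5 ×37, L=7 ×1
  A^-6: L=4 ×40, L=6 ×5
  A^-8: L=5 ×10
  A^-10: L=6 ×1
Each group contributes A^e * Σ count * d^(L-1):
Powers of d = -A^2 - A^-2: d^2 = A^4 + 2 + A^-4; d^3 = -A^6 - 3*A^2 - 3*A^-2 - A^-6; d^4 = A^8 + 4*A^4 + 6 + 4*A^-4 + A^-8; d^5 = -A^10 - 5*A^6 - 10*A^2 - 10*A^-2 - 5*A^-6 - A^-10; d^6 = A^12 + 6*A^8 + 15*A^4 + 20 + 15*A^-4 + 6*A^-8 + A^-12.
  A^10 * (d) = -A^12 - A^8
  A^8 * (5 + 5*d^2) = 5*A^12 + 15*A^8 + 5*A^4
  A^6 * (39*d + 6*d^3) = -6*A^12 - 57*A^8 - 57*A^4 - 6
  A^4 * (34 + 85*d^2 + d^4) = A^12 + 89*A^8 + 210*A^4 + 89 + A^-4
  A^2 * (138*d + 72*d^3) = -72*A^8 - 354*A^4 - 354 - 72*A^-4
  A^0 * (48 + 167*d^2 + 37*d^4) = 37*A^8 + 315*A^4 + 604 + 315*A^-4 + 37*A^-8
  A^-2 * (91*d + 109*d^3 + 10*d^5) = -10*A^8 - 159*A^4 - 518 - 518*A^-4 - 159*A^-8 - 10*A^-12
  A^-4 * (82*d^2 + 37*d^4 + d^6) = A^8 + 43*A^4 + 245 + 406*A^-4 + 245*A^-8 + 43*A^-12 + A^-16
  A^-6 * (40*d^3 + 5*d^5) = -5*A^4 - 65 - 170*A^-4 - 170*A^-8 - 65*A^-12 - 5*A^-16
  A^-8 * (10*d^4) = 10 + 40*A^-4 + 60*A^-8 + 40*A^-12 + 10*A^-16
  A^-10 * (d^5) = -1 - 5*A^-4 - 10*A^-8 - 10*A^-12 - 5*A^-16 - A^-20
Summing the groups: <K> = -A^12 + 2*A^8 - 2*A^4 + 4 - 3*A^-4 + 3*A^-8 - 2*A^-12 + A^-16 - A^-20
Normalise by the writhe: (-A^3)^(-w) = (-A^3)^(-4) = A^-12, so f(A) = A^-12 * <K> = -1 + 2*A^-4 - 2*A^-8 + 4*A^-12 - 3*A^-16 + 3*A^-20 - 2*A^-24 + A^-28 - A^-32.
Substitute A = t^(-1/4), i.e. A^e → t^(-e/4): V(t) = -t^8 + t^7 - 2*t^6 + 3*t^5 - 3*t^4 + 4*t^3 - 2*t^2 + 2*t - 1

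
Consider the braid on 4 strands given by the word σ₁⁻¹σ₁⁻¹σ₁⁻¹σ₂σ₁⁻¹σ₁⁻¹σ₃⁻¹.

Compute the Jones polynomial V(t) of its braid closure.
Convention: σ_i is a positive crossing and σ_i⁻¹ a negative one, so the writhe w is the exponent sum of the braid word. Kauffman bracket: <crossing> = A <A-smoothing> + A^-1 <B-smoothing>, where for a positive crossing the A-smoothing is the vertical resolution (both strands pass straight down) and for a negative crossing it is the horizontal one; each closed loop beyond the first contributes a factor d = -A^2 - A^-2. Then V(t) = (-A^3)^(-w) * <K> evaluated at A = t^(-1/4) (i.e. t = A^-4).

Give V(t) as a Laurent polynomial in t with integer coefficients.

t^-2 + t^-4 - t^-5 + t^-6 - t^-7

Derivation:
The presented braid s1^-1 s1^-1 s1^-1 s2 s1^-1 s1^-1 s3^-1 on 4 strands reduces by inverse Markov moves (closure unchanged at each step):
  Destabilize: the word has the form β·s3^-1 where s3^-1 occurs only as the final letter (β ∈ B_3); drop it and the last strand → 3 strands.
Reduced to β = s1^-1 s1^-1 s1^-1 s2 s1^-1 s1^-1 on 3 strands, 6 crossings.
Compute on β:
Braid: s1^-1 s1^-1 s1^-1 s2 s1^-1 s1^-1 on 3 strands, 6 crossings.
Writhe w = (#positive) - (#negative) = 1 - 5 = -4.
Computing the Kauffman bracket via state sum. There are 2^6 = 64 states.
Smooth each crossing (0=||, 1=⌣⌢); contribution A^(Σ sign_k(1-2s_k)) * d^(L-1).
Tabulate the states by total A-exponent and number of loops L (A-exp: L × count):
  A^6: L=6 ×1
  A^4: L=5 ×6
  A^2: L=4 ×15
  A^0: L=3 ×20
  A^-2: L=2 ×15
  A^-4: L=1 ×5, L=3 ×1
  A^-6: L=2 ×1
Each group contributes A^e * Σ count * d^(L-1):
Powers of d = -A^2 - A^-2: d^2 = A^4 + 2 + A^-4; d^3 = -A^6 - 3*A^2 - 3*A^-2 - A^-6; d^4 = A^8 + 4*A^4 + 6 + 4*A^-4 + A^-8; d^5 = -A^10 - 5*A^6 - 10*A^2 - 10*A^-2 - 5*A^-6 - A^-10.
  A^6 * (d^5) = -A^16 - 5*A^12 - 10*A^8 - 10*A^4 - 5 - A^-4
  A^4 * (6*d^4) = 6*A^12 + 24*A^8 + 36*A^4 + 24 + 6*A^-4
  A^2 * (15*d^3) = -15*A^8 - 45*A^4 - 45 - 15*A^-4
  A^0 * (20*d^2) = 20*A^4 + 40 + 20*A^-4
  A^-2 * (15*d) = -15 - 15*A^-4
  A^-4 * (5 + d^2) = 1 + 7*A^-4 + A^-8
  A^-6 * (d) = -A^-4 - A^-8
Summing the groups: <K> = -A^16 + A^12 - A^8 + A^4 + A^-4
Normalise by the writhe: (-A^3)^(-w) = (-A^3)^(4) = A^12, so f(A) = A^12 * <K> = -A^28 + A^24 - A^20 + A^16 + A^8.
Substitute A = t^(-1/4), i.e. A^e → t^(-e/4): V(t) = t^-2 + t^-4 - t^-5 + t^-6 - t^-7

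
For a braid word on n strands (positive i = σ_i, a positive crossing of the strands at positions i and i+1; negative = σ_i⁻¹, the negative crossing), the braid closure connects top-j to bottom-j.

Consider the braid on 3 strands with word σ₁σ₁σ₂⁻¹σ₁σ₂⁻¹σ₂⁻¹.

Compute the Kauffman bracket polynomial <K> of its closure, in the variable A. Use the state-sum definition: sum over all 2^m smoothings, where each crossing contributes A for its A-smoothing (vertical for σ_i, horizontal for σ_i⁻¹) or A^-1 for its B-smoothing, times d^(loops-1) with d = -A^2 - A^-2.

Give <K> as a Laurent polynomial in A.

Braid: s1 s1 s2^-1 s1 s2^-1 s2^-1 on 3 strands, 6 crossings.
Writhe w = (#positive) - (#negative) = 3 - 3 = 0.
Enumerate smoothing states for the bracket polynomial. There are 2^6 = 64 states.
Smooth each crossing (0=||, 1=⌣⌢); contribution A^(Σ sign_k(1-2s_k)) * d^(L-1).
Tabulate the states by total A-exponent and number of loops L (A-exp: L × count):
  A^6: L=4 ×1
  A^4: L=3 ×6
  A^2: L=2 ×14, L=4 ×1
  A^0: L=1 ×13, L=3 ×7
  A^-2: L=2 ×14, L=4 ×1
  A^-4: L=3 ×6
  A^-6: L=4 ×1
Each group contributes A^e * Σ count * d^(L-1):
Powers of d = -A^2 - A^-2: d^2 = A^4 + 2 + A^-4; d^3 = -A^6 - 3*A^2 - 3*A^-2 - A^-6.
  A^6 * (d^3) = -A^12 - 3*A^8 - 3*A^4 - 1
  A^4 * (6*d^2) = 6*A^8 + 12*A^4 + 6
  A^2 * (14*d + d^3) = -A^8 - 17*A^4 - 17 - A^-4
  A^0 * (13 + 7*d^2) = 7*A^4 + 27 + 7*A^-4
  A^-2 * (14*d + d^3) = -A^4 - 17 - 17*A^-4 - A^-8
  A^-4 * (6*d^2) = 6 + 12*A^-4 + 6*A^-8
  A^-6 * (d^3) = -1 - 3*A^-4 - 3*A^-8 - A^-12
Summing the groups: <K> = -A^12 + 2*A^8 - 2*A^4 + 3 - 2*A^-4 + 2*A^-8 - A^-12

Answer: -A^12 + 2*A^8 - 2*A^4 + 3 - 2*A^-4 + 2*A^-8 - A^-12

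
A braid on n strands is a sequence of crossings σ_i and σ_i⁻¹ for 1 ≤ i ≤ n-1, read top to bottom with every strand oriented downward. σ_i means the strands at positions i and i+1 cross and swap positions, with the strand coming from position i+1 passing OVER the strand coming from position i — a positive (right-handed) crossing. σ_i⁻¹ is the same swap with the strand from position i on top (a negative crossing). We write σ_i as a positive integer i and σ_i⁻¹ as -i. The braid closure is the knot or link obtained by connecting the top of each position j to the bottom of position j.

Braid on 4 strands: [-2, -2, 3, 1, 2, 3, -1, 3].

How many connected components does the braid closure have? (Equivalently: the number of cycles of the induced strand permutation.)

Track the strand permutation on 4 strands, starting from identity.
  step 1: s2^-1 swaps positions 2,3 -> [1 3 2 4]
  step 2: s2^-1 swaps positions 2,3 -> [1 2 3 4]
  step 3: s3 swaps positions 3,4 -> [1 2 4 3]
  step 4: s1 swaps positions 1,2 -> [2 1 4 3]
  step 5: s2 swaps positions 2,3 -> [2 4 1 3]
  step 6: s3 swaps positions 3,4 -> [2 4 3 1]
  step 7: s1^-1 swaps positions 1,2 -> [4 2 3 1]
  step 8: s3 swaps positions 3,4 -> [4 2 1 3]
Final permutation (position -> original strand): [4 2 1 3]
Closure components = cycle count of this permutation = 2.

Answer: 2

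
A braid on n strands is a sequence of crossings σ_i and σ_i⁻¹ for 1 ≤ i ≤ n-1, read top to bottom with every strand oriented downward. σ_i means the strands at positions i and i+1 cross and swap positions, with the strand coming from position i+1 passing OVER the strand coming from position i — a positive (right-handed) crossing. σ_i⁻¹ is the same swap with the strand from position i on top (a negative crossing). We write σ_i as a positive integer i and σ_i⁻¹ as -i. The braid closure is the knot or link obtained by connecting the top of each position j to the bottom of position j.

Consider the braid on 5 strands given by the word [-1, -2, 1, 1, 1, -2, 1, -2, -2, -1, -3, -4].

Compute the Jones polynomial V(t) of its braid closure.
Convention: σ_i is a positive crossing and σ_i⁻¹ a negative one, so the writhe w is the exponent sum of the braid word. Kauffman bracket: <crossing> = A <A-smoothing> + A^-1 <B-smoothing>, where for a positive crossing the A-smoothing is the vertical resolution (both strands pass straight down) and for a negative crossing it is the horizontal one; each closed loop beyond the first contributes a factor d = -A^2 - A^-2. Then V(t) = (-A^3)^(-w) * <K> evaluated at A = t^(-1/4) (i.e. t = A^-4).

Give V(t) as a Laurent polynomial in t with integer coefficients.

The presented braid s1^-1 s2^-1 s1 s1 s1 s2^-1 s1 s2^-1 s2^-1 s1^-1 s3^-1 s4^-1 on 5 strands reduces by inverse Markov moves (closure unchanged at each step):
  Destabilize: the word has the form β·s4^-1 where s4^-1 occurs only as the final letter (β ∈ B_4); drop it and the last strand → 4 strands.
  Destabilize: the word has the form β·s3^-1 where s3^-1 occurs only as the final letter (β ∈ B_3); drop it and the last strand → 3 strands.
Reduced to β = s1^-1 s2^-1 s1 s1 s1 s2^-1 s1 s2^-1 s2^-1 s1^-1 on 3 strands, 10 crossings.
Compute on β:
Braid: s1^-1 s2^-1 s1 s1 s1 s2^-1 s1 s2^-1 s2^-1 s1^-1 on 3 strands, 10 crossings.
Writhe w = (#positive) - (#negative) = 4 - 6 = -2.
Enumerate smoothing states for the bracket polynomial. There are 2^10 = 1024 states.
Smooth each crossing (0=||, 1=⌣⌢); contribution A^(Σ sign_k(1-2s_k)) * d^(L-1).
Tabulate the states by total A-exponent and number of loops L (A-exp: L × count):
  A^10: L=5 ×1
  A^8: L=4 ×10
  A^6: L=3 ×38, L=5 ×7
  A^4: L=2 ×67, L=4 ×49, L=6 ×4
  A^2: L=1 ×46, L=3 ×130, L=5 ×33, L=7 ×1
  A^0: L=2 ×131, L=4 ×110, L=6 ×11
  A^-2: L=1 ×25, L=3 ×133, L=5 ×51, L=7 ×1
  A^-4: L=2 ×37, L=4 ×72, L=6 ×11
  A^-6: L=3 ×25, L=5 ×19, L=7 ×1
  A^-8: L=4 ×8, L=6 ×2
  A^-10: L=5 ×1
Each group contributes A^e * Σ count * d^(L-1):
Powers of d = -A^2 - A^-2: d^2 = A^4 + 2 + A^-4; d^3 = -A^6 - 3*A^2 - 3*A^-2 - A^-6; d^4 = A^8 + 4*A^4 + 6 + 4*A^-4 + A^-8; d^5 = -A^10 - 5*A^6 - 10*A^2 - 10*A^-2 - 5*A^-6 - A^-10; d^6 = A^12 + 6*A^8 + 15*A^4 + 20 + 15*A^-4 + 6*A^-8 + A^-12.
  A^10 * (d^4) = A^18 + 4*A^14 + 6*A^10 + 4*A^6 + A^2
  A^8 * (10*d^3) = -10*A^14 - 30*A^10 - 30*A^6 - 10*A^2
  A^6 * (38*d^2 + 7*d^4) = 7*A^14 + 66*A^10 + 118*A^6 + 66*A^2 + 7*A^-2
  A^4 * (67*d + 49*d^3 + 4*d^5) = -4*A^14 - 69*A^10 - 254*A^6 - 254*A^2 - 69*A^-2 - 4*A^-6
  A^2 * (46 + 130*d^2 + 33*d^4 + d^6) = A^14 + 39*A^10 + 277*A^6 + 524*A^2 + 277*A^-2 + 39*A^-6 + A^-10
  A^0 * (131*d + 110*d^3 + 11*d^5) = -11*A^10 - 165*A^6 - 571*A^2 - 571*A^-2 - 165*A^-6 - 11*A^-10
  A^-2 * (25 + 133*d^2 + 51*d^4 + d^6) = A^10 + 57*A^6 + 352*A^2 + 617*A^-2 + 352*A^-6 + 57*A^-10 + A^-14
  A^-4 * (37*d + 72*d^3 + 11*d^5) = -11*A^6 - 127*A^2 - 363*A^-2 - 363*A^-6 - 127*A^-10 - 11*A^-14
  A^-6 * (25*d^2 + 19*d^4 + d^6) = A^6 + 25*A^2 + 116*A^-2 + 184*A^-6 + 116*A^-10 + 25*A^-14 + A^-18
  A^-8 * (8*d^3 + 2*d^5) = -2*A^2 - 18*A^-2 - 44*A^-6 - 44*A^-10 - 18*A^-14 - 2*A^-18
  A^-10 * (d^4) = A^-2 + 4*A^-6 + 6*A^-10 + 4*A^-14 + A^-18
Summing the groups: <K> = A^18 - 2*A^14 + 2*A^10 - 3*A^6 + 4*A^2 - 3*A^-2 + 3*A^-6 - 2*A^-10 + A^-14
Normalise by the writhe: (-A^3)^(-w) = (-A^3)^(2) = A^6, so f(A) = A^6 * <K> = A^24 - 2*A^20 + 2*A^16 - 3*A^12 + 4*A^8 - 3*A^4 + 3 - 2*A^-4 + A^-8.
Substitute A = t^(-1/4), i.e. A^e → t^(-e/4): V(t) = t^2 - 2*t + 3 - 3*t^-1 + 4*t^-2 - 3*t^-3 + 2*t^-4 - 2*t^-5 + t^-6

Answer: t^2 - 2*t + 3 - 3*t^-1 + 4*t^-2 - 3*t^-3 + 2*t^-4 - 2*t^-5 + t^-6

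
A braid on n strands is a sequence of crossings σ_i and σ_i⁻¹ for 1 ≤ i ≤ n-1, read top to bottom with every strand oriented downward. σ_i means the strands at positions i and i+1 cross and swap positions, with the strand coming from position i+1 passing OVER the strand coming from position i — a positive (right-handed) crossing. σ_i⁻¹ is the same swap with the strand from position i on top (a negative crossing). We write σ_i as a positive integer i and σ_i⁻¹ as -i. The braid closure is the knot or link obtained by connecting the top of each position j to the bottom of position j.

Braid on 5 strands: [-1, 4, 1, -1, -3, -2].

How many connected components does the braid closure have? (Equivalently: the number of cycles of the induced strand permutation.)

1

Derivation:
Track the strand permutation on 5 strands, starting from identity.
  step 1: s1^-1 swaps positions 1,2 -> [2 1 3 4 5]
  step 2: s4 swaps positions 4,5 -> [2 1 3 5 4]
  step 3: s1 swaps positions 1,2 -> [1 2 3 5 4]
  step 4: s1^-1 swaps positions 1,2 -> [2 1 3 5 4]
  step 5: s3^-1 swaps positions 3,4 -> [2 1 5 3 4]
  step 6: s2^-1 swaps positions 2,3 -> [2 5 1 3 4]
Final permutation (position -> original strand): [2 5 1 3 4]
Closure components = cycle count of this permutation = 1.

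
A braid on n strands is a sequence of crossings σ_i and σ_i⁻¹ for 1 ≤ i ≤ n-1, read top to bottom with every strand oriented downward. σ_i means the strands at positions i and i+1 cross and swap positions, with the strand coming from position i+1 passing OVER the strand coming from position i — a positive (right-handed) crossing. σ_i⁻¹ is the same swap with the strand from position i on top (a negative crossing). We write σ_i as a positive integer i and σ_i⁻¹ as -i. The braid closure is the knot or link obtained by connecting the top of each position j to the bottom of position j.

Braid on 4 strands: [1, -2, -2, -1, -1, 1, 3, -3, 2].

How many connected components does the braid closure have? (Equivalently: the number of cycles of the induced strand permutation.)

3

Derivation:
Track the strand permutation on 4 strands, starting from identity.
  step 1: s1 swaps positions 1,2 -> [2 1 3 4]
  step 2: s2^-1 swaps positions 2,3 -> [2 3 1 4]
  step 3: s2^-1 swaps positions 2,3 -> [2 1 3 4]
  step 4: s1^-1 swaps positions 1,2 -> [1 2 3 4]
  step 5: s1^-1 swaps positions 1,2 -> [2 1 3 4]
  step 6: s1 swaps positions 1,2 -> [1 2 3 4]
  step 7: s3 swaps positions 3,4 -> [1 2 4 3]
  step 8: s3^-1 swaps positions 3,4 -> [1 2 3 4]
  step 9: s2 swaps positions 2,3 -> [1 3 2 4]
Final permutation (position -> original strand): [1 3 2 4]
Closure components = cycle count of this permutation = 3.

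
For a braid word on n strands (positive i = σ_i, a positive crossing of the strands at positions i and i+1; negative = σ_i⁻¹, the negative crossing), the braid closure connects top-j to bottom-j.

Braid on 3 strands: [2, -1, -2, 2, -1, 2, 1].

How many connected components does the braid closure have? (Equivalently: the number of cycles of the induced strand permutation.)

Track the strand permutation on 3 strands, starting from identity.
  step 1: s2 swaps positions 2,3 -> [1 3 2]
  step 2: s1^-1 swaps positions 1,2 -> [3 1 2]
  step 3: s2^-1 swaps positions 2,3 -> [3 2 1]
  step 4: s2 swaps positions 2,3 -> [3 1 2]
  step 5: s1^-1 swaps positions 1,2 -> [1 3 2]
  step 6: s2 swaps positions 2,3 -> [1 2 3]
  step 7: s1 swaps positions 1,2 -> [2 1 3]
Final permutation (position -> original strand): [2 1 3]
Closure components = cycle count of this permutation = 2.

Answer: 2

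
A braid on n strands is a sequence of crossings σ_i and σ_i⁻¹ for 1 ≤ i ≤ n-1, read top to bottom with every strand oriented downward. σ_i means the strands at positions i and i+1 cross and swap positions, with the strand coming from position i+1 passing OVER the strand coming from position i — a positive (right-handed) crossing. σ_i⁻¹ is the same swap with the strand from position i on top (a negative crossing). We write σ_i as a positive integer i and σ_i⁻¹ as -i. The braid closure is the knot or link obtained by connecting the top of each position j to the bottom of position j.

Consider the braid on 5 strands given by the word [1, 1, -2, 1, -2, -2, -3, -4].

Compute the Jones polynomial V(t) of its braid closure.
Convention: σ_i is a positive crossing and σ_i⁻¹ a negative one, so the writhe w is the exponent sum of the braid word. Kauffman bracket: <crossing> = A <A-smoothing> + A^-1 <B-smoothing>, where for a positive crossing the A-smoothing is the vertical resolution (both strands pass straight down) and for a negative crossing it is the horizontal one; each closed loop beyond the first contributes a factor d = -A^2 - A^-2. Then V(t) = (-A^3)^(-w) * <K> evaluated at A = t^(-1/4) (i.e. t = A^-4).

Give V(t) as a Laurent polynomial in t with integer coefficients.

-t^3 + 2*t^2 - 2*t + 3 - 2*t^-1 + 2*t^-2 - t^-3

Derivation:
The presented braid s1 s1 s2^-1 s1 s2^-1 s2^-1 s3^-1 s4^-1 on 5 strands reduces by inverse Markov moves (closure unchanged at each step):
  Destabilize: the word has the form β·s4^-1 where s4^-1 occurs only as the final letter (β ∈ B_4); drop it and the last strand → 4 strands.
  Destabilize: the word has the form β·s3^-1 where s3^-1 occurs only as the final letter (β ∈ B_3); drop it and the last strand → 3 strands.
Reduced to β = s1 s1 s2^-1 s1 s2^-1 s2^-1 on 3 strands, 6 crossings.
Compute on β:
Braid: s1 s1 s2^-1 s1 s2^-1 s2^-1 on 3 strands, 6 crossings.
Writhe w = (#positive) - (#negative) = 3 - 3 = 0.
Enumerate smoothing states for the bracket polynomial. There are 2^6 = 64 states.
Each crossing splits two ways (0=vertical, 1=horizontal). The state's weight is A^(#A-smoothings - #B-smoothings) * d^(loops - 1).
Tabulate the states by total A-exponent and number of loops L (A-exp: L × count):
  A^6: L=4 ×1
  A^4: L=3 ×6
  A^2: L=2 ×14, L=4 ×1
  A^0: L=1 ×13, L=3 ×7
  A^-2: L=2 ×14, L=4 ×1
  A^-4: L=3 ×6
  A^-6: L=4 ×1
Each group contributes A^e * Σ count * d^(L-1):
Powers of d = -A^2 - A^-2: d^2 = A^4 + 2 + A^-4; d^3 = -A^6 - 3*A^2 - 3*A^-2 - A^-6.
  A^6 * (d^3) = -A^12 - 3*A^8 - 3*A^4 - 1
  A^4 * (6*d^2) = 6*A^8 + 12*A^4 + 6
  A^2 * (14*d + d^3) = -A^8 - 17*A^4 - 17 - A^-4
  A^0 * (13 + 7*d^2) = 7*A^4 + 27 + 7*A^-4
  A^-2 * (14*d + d^3) = -A^4 - 17 - 17*A^-4 - A^-8
  A^-4 * (6*d^2) = 6 + 12*A^-4 + 6*A^-8
  A^-6 * (d^3) = -1 - 3*A^-4 - 3*A^-8 - A^-12
Summing the groups: <K> = -A^12 + 2*A^8 - 2*A^4 + 3 - 2*A^-4 + 2*A^-8 - A^-12
Normalise by the writhe: (-A^3)^(-w) = (-A^3)^(0) = 1, so f(A) = 1 * <K> = -A^12 + 2*A^8 - 2*A^4 + 3 - 2*A^-4 + 2*A^-8 - A^-12.
Substitute A = t^(-1/4), i.e. A^e → t^(-e/4): V(t) = -t^3 + 2*t^2 - 2*t + 3 - 2*t^-1 + 2*t^-2 - t^-3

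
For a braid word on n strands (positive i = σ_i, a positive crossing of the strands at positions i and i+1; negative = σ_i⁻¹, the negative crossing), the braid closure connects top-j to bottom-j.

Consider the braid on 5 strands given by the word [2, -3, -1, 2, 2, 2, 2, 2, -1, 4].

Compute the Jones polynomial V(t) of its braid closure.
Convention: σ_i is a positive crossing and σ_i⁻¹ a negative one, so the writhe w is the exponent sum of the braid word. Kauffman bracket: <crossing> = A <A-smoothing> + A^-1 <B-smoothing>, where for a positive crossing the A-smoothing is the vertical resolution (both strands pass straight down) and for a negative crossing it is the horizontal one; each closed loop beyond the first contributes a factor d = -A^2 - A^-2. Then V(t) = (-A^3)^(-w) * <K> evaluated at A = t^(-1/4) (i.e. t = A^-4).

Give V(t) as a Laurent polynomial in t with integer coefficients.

t^8 - 2*t^7 + 2*t^6 - 3*t^5 + 3*t^4 - 2*t^3 + 2*t^2 - t + 1

Derivation:
The presented braid s2 s3^-1 s1^-1 s2 s2 s2 s2 s2 s1^-1 s4 on 5 strands reduces by inverse Markov moves (closure unchanged at each step):
  Destabilize: the word has the form β·s4 where s4 occurs only as the final letter (β ∈ B_4); drop it and the last strand → 4 strands.
Reduced to β = s2 s3^-1 s1^-1 s2 s2 s2 s2 s2 s1^-1 on 4 strands, 9 crossings.
Compute on β:
Braid: s2 s3^-1 s1^-1 s2 s2 s2 s2 s2 s1^-1 on 4 strands, 9 crossings.
Writhe w = (#positive) - (#negative) = 6 - 3 = 3.
State-sum expansion of <K>. There are 2^9 = 512 states.
Smooth each crossing (0=||, 1=⌣⌢); contribution A^(Σ sign_k(1-2s_k)) * d^(L-1).
Tabulate the states by total A-exponent and number of loops L (A-exp: L × count):
  A^9: L=3 ×1
  A^7: L=2 ×8, L=4 ×1
  A^5: L=1 ×17, L=3 ×19
  A^3: L=2 ×63, L=4 ×21
  A^1: L=3 ×111, L=5 ×15
  A^-1: L=4 ×120, L=6 ×6
  A^-3: L=5 ×83, L=7 ×1
  A^-5: L=6 ×36
  A^-7: L=7 ×9
  A^-9: L=8 ×1
Each group contributes A^e * Σ count * d^(L-1):
Powers of d = -A^2 - A^-2: d^2 = A^4 + 2 + A^-4; d^3 = -A^6 - 3*A^2 - 3*A^-2 - A^-6; d^4 = A^8 + 4*A^4 + 6 + 4*A^-4 + A^-8; d^5 = -A^10 - 5*A^6 - 10*A^2 - 10*A^-2 - 5*A^-6 - A^-10; d^6 = A^12 + 6*A^8 + 15*A^4 + 20 + 15*A^-4 + 6*A^-8 + A^-12; d^7 = -A^14 - 7*A^10 - 21*A^6 - 35*A^2 - 35*A^-2 - 21*A^-6 - 7*A^-10 - A^-14.
  A^9 * (d^2) = A^13 + 2*A^9 + A^5
  A^7 * (8*d + d^3) = -A^13 - 11*A^9 - 11*A^5 - A
  A^5 * (17 + 19*d^2) = 19*A^9 + 55*A^5 + 19*A
  A^3 * (63*d + 21*d^3) = -21*A^9 - 126*A^5 - 126*A - 21*A^-3
  A^1 * (111*d^2 + 15*d^4) = 15*A^9 + 171*A^5 + 312*A + 171*A^-3 + 15*A^-7
  A^-1 * (120*d^3 + 6*d^5) = -6*A^9 - 150*A^5 - 420*A - 420*A^-3 - 150*A^-7 - 6*A^-11
  A^-3 * (83*d^4 + d^6) = A^9 + 89*A^5 + 347*A + 518*A^-3 + 347*A^-7 + 89*A^-11 + A^-15
  A^-5 * (36*d^5) = -36*A^5 - 180*A - 360*A^-3 - 360*A^-7 - 180*A^-11 - 36*A^-15
  A^-7 * (9*d^6) = 9*A^5 + 54*A + 135*A^-3 + 180*A^-7 + 135*A^-11 + 54*A^-15 + 9*A^-19
  A^-9 * (d^7) = -A^5 - 7*A - 21*A^-3 - 35*A^-7 - 35*A^-11 - 21*A^-15 - 7*A^-19 - A^-23
Summing the groups: <K> = -A^9 + A^5 - 2*A + 2*A^-3 - 3*A^-7 + 3*A^-11 - 2*A^-15 + 2*A^-19 - A^-23
Normalise by the writhe: (-A^3)^(-w) = (-A^3)^(-3) = -A^-9, so f(A) = -A^-9 * <K> = 1 - A^-4 + 2*A^-8 - 2*A^-12 + 3*A^-16 - 3*A^-20 + 2*A^-24 - 2*A^-28 + A^-32.
Substitute A = t^(-1/4), i.e. A^e → t^(-e/4): V(t) = t^8 - 2*t^7 + 2*t^6 - 3*t^5 + 3*t^4 - 2*t^3 + 2*t^2 - t + 1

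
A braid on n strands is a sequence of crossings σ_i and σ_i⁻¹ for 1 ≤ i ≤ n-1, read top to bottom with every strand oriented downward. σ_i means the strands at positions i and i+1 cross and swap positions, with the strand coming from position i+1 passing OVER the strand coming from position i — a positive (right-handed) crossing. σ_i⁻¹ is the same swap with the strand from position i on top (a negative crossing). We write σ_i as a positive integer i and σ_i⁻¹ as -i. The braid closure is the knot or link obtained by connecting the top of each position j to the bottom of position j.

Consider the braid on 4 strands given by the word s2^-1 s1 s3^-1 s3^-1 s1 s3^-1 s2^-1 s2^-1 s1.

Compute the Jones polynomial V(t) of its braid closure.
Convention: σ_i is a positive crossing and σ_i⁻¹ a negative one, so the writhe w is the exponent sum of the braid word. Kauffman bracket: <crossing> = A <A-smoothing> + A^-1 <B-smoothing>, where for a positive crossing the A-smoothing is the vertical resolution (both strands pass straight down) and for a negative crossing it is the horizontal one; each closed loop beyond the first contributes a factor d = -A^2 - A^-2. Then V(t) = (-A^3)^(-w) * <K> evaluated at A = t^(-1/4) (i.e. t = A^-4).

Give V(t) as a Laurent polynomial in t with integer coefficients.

Braid: s2^-1 s1 s3^-1 s3^-1 s1 s3^-1 s2^-1 s2^-1 s1 on 4 strands, 9 crossings.
Writhe w = (#positive) - (#negative) = 3 - 6 = -3.
State-sum expansion of <K>. There are 2^9 = 512 states.
For each crossing: s=0 is the vertical smoothing, s=1 horizontal. Crossing k contributes A^(sign_k * (1 - 2*s_k)); loop factor d = -A^2 - A^-2.
Tabulate the states by total A-exponent and number of loops L (A-exp: L × count):
  A^9: L=6 ×1
  A^7: L=5 ×9
  A^5: L=4 ×35, L=6 ×1
  A^3: L=3 ×73, L=5 ×11
  A^1: L=2 ×81, L=4 ×44, L=6 ×1
  A^-1: L=1 ×39, L=3 ×77, L=5 ×10
  A^-3: L=2 ×55, L=4 ×28, L=6 ×1
  A^-5: L=3 ×32, L=5 ×4
  A^-7: L=4 ×9
  A^-9: L=5 ×1
Each group contributes A^e * Σ count * d^(L-1):
Powers of d = -A^2 - A^-2: d^2 = A^4 + 2 + A^-4; d^3 = -A^6 - 3*A^2 - 3*A^-2 - A^-6; d^4 = A^8 + 4*A^4 + 6 + 4*A^-4 + A^-8; d^5 = -A^10 - 5*A^6 - 10*A^2 - 10*A^-2 - 5*A^-6 - A^-10.
  A^9 * (d^5) = -A^19 - 5*A^15 - 10*A^11 - 10*A^7 - 5*A^3 - A^-1
  A^7 * (9*d^4) = 9*A^15 + 36*A^11 + 54*A^7 + 36*A^3 + 9*A^-1
  A^5 * (35*d^3 + d^5) = -A^15 - 40*A^11 - 115*A^7 - 115*A^3 - 40*A^-1 - A^-5
  A^3 * (73*d^2 + 11*d^4) = 11*A^11 + 117*A^7 + 212*A^3 + 117*A^-1 + 11*A^-5
  A^1 * (81*d + 44*d^3 + d^5) = -A^11 - 49*A^7 - 223*A^3 - 223*A^-1 - 49*A^-5 - A^-9
  A^-1 * (39 + 77*d^2 + 10*d^4) = 10*A^7 + 117*A^3 + 253*A^-1 + 117*A^-5 + 10*A^-9
  A^-3 * (55*d + 28*d^3 + d^5) = -A^7 - 33*A^3 - 149*A^-1 - 149*A^-5 - 33*A^-9 - A^-13
  A^-5 * (32*d^2 + 4*d^4) = 4*A^3 + 48*A^-1 + 88*A^-5 + 48*A^-9 + 4*A^-13
  A^-7 * (9*d^3) = -9*A^-1 - 27*A^-5 - 27*A^-9 - 9*A^-13
  A^-9 * (d^4) = A^-1 + 4*A^-5 + 6*A^-9 + 4*A^-13 + A^-17
Summing the groups: <K> = -A^19 + 3*A^15 - 4*A^11 + 6*A^7 - 7*A^3 + 6*A^-1 - 6*A^-5 + 3*A^-9 - 2*A^-13 + A^-17
Normalise by the writhe: (-A^3)^(-w) = (-A^3)^(3) = -A^9, so f(A) = -A^9 * <K> = A^28 - 3*A^24 + 4*A^20 - 6*A^16 + 7*A^12 - 6*A^8 + 6*A^4 - 3 + 2*A^-4 - A^-8.
Substitute A = t^(-1/4), i.e. A^e → t^(-e/4): V(t) = -t^2 + 2*t - 3 + 6*t^-1 - 6*t^-2 + 7*t^-3 - 6*t^-4 + 4*t^-5 - 3*t^-6 + t^-7

Answer: -t^2 + 2*t - 3 + 6*t^-1 - 6*t^-2 + 7*t^-3 - 6*t^-4 + 4*t^-5 - 3*t^-6 + t^-7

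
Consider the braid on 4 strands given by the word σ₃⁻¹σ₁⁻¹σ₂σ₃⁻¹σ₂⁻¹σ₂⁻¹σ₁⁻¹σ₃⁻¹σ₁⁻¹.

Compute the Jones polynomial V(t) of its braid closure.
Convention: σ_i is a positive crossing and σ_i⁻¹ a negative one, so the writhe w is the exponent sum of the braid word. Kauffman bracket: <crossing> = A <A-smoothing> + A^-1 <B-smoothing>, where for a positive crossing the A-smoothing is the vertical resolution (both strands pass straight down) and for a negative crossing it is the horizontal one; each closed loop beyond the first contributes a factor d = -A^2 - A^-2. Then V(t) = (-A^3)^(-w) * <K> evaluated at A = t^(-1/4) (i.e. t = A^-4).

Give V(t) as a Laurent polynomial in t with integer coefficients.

Braid: s3^-1 s1^-1 s2 s3^-1 s2^-1 s2^-1 s1^-1 s3^-1 s1^-1 on 4 strands, 9 crossings.
Writhe w = (#positive) - (#negative) = 1 - 8 = -7.
Enumerate smoothing states for the bracket polynomial. There are 2^9 = 512 states.
For each crossing: s=0 is the vertical smoothing, s=1 horizontal. Crossing k contributes A^(sign_k * (1 - 2*s_k)); loop factor d = -A^2 - A^-2.
Tabulate the states by total A-exponent and number of loops L (A-exp: L × count):
  A^9: L=6 ×1
  A^7: L=5 ×9
  A^5: L=4 ×34, L=6 ×2
  A^3: L=3 ×67, L=5 ×17
  A^1: L=2 ×69, L=4 ×56, L=6 ×1
  A^-1: L=1 ×30, L=3 ×88, L=5 ×8
  A^-3: L=2 ×61, L=4 ×23
  A^-5: L=1 ×9, L=3 ×26, L=5 ×1
  A^-7: L=2 ×6, L=4 ×3
  A^-9: L=3 ×1
Each group contributes A^e * Σ count * d^(L-1):
Powers of d = -A^2 - A^-2: d^2 = A^4 + 2 + A^-4; d^3 = -A^6 - 3*A^2 - 3*A^-2 - A^-6; d^4 = A^8 + 4*A^4 + 6 + 4*A^-4 + A^-8; d^5 = -A^10 - 5*A^6 - 10*A^2 - 10*A^-2 - 5*A^-6 - A^-10.
  A^9 * (d^5) = -A^19 - 5*A^15 - 10*A^11 - 10*A^7 - 5*A^3 - A^-1
  A^7 * (9*d^4) = 9*A^15 + 36*A^11 + 54*A^7 + 36*A^3 + 9*A^-1
  A^5 * (34*d^3 + 2*d^5) = -2*A^15 - 44*A^11 - 122*A^7 - 122*A^3 - 44*A^-1 - 2*A^-5
  A^3 * (67*d^2 + 17*d^4) = 17*A^11 + 135*A^7 + 236*A^3 + 135*A^-1 + 17*A^-5
  A^1 * (69*d + 56*d^3 + d^5) = -A^11 - 61*A^7 - 247*A^3 - 247*A^-1 - 61*A^-5 - A^-9
  A^-1 * (30 + 88*d^2 + 8*d^4) = 8*A^7 + 120*A^3 + 254*A^-1 + 120*A^-5 + 8*A^-9
  A^-3 * (61*d + 23*d^3) = -23*A^3 - 130*A^-1 - 130*A^-5 - 23*A^-9
  A^-5 * (9 + 26*d^2 + d^4) = A^3 + 30*A^-1 + 67*A^-5 + 30*A^-9 + A^-13
  A^-7 * (6*d + 3*d^3) = -3*A^-1 - 15*A^-5 - 15*A^-9 - 3*A^-13
  A^-9 * (d^2) = A^-5 + 2*A^-9 + A^-13
Summing the groups: <K> = -A^19 + 2*A^15 - 2*A^11 + 4*A^7 - 4*A^3 + 3*A^-1 - 3*A^-5 + A^-9 - A^-13
Normalise by the writhe: (-A^3)^(-w) = (-A^3)^(7) = -A^21, so f(A) = -A^21 * <K> = A^40 - 2*A^36 + 2*A^32 - 4*A^28 + 4*A^24 - 3*A^20 + 3*A^16 - A^12 + A^8.
Substitute A = t^(-1/4), i.e. A^e → t^(-e/4): V(t) = t^-2 - t^-3 + 3*t^-4 - 3*t^-5 + 4*t^-6 - 4*t^-7 + 2*t^-8 - 2*t^-9 + t^-10

Answer: t^-2 - t^-3 + 3*t^-4 - 3*t^-5 + 4*t^-6 - 4*t^-7 + 2*t^-8 - 2*t^-9 + t^-10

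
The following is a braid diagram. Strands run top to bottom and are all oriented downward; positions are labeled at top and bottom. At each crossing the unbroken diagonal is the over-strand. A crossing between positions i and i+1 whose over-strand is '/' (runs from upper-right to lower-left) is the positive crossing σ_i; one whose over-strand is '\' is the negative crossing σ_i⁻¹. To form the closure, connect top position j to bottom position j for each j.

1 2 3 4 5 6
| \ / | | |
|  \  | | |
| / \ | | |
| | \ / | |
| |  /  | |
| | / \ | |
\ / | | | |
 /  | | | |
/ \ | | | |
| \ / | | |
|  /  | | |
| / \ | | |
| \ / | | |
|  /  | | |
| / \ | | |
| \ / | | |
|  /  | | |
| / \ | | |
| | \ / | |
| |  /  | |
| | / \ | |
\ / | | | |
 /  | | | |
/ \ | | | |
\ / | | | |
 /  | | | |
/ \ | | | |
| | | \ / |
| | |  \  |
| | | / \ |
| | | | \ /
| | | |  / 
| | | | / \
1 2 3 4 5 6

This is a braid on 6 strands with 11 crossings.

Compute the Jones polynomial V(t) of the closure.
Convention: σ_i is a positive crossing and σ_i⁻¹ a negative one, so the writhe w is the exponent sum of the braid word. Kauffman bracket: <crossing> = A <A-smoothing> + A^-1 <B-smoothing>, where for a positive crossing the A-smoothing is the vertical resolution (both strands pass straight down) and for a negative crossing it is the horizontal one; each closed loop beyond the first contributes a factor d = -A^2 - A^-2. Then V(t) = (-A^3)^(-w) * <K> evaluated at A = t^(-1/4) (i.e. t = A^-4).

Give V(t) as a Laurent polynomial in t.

Reading the diagram top to bottom ('/'-over between positions i,i+1 = s_i, '\'-over = s_i^-1): braid word = s2^-1 s3 s1 s2 s2 s2 s3 s1 s1 s4^-1 s5.
The presented braid s2^-1 s3 s1 s2 s2 s2 s3 s1 s1 s4^-1 s5 on 6 strands reduces by inverse Markov moves (closure unchanged at each step):
  Destabilize: the word has the form β·s5 where s5 occurs only as the final letter (β ∈ B_5); drop it and the last strand → 5 strands.
  Destabilize: the word has the form β·s4^-1 where s4^-1 occurs only as the final letter (β ∈ B_4); drop it and the last strand → 4 strands.
Reduced to β = s2^-1 s3 s1 s2 s2 s2 s3 s1 s1 on 4 strands, 9 crossings.
Compute on β:
Braid: s2^-1 s3 s1 s2 s2 s2 s3 s1 s1 on 4 strands, 9 crossings.
Writhe w = (#positive) - (#negative) = 8 - 1 = 7.
Computing the Kauffman bracket via state sum. There are 2^9 = 512 states.
For each crossing: s=0 is the vertical smoothing, s=1 horizontal. Crossing k contributes A^(sign_k * (1 - 2*s_k)); loop factor d = -A^2 - A^-2.
Tabulate the states by total A-exponent and number of loops L (A-exp: L × count):
  A^9: L=3 ×1
  A^7: L=2 ×5, L=4 ×4
  A^5: L=1 ×6, L=3 ×27, L=5 ×3
  A^3: L=2 ×57, L=4 ×26, L=6 ×1
  A^1: L=1 ×39, L=3 ×77, L=5 ×10
  A^-1: L=2 ×81, L=4 ×44, L=6 ×1
  A^-3: L=3 ×73, L=5 ×11
  A^-5: L=4 ×35, L=6 ×1
  A^-7: L=5 ×9
  A^-9: L=6 ×1
Each group contributes A^e * Σ count * d^(L-1):
Powers of d = -A^2 - A^-2: d^2 = A^4 + 2 + A^-4; d^3 = -A^6 - 3*A^2 - 3*A^-2 - A^-6; d^4 = A^8 + 4*A^4 + 6 + 4*A^-4 + A^-8; d^5 = -A^10 - 5*A^6 - 10*A^2 - 10*A^-2 - 5*A^-6 - A^-10.
  A^9 * (d^2) = A^13 + 2*A^9 + A^5
  A^7 * (5*d + 4*d^3) = -4*A^13 - 17*A^9 - 17*A^5 - 4*A
  A^5 * (6 + 27*d^2 + 3*d^4) = 3*A^13 + 39*A^9 + 78*A^5 + 39*A + 3*A^-3
  A^3 * (57*d + 26*d^3 + d^5) = -A^13 - 31*A^9 - 145*A^5 - 145*A - 31*A^-3 - A^-7
  A^1 * (39 + 77*d^2 + 10*d^4) = 10*A^9 + 117*A^5 + 253*A + 117*A^-3 + 10*A^-7
  A^-1 * (81*d + 44*d^3 + d^5) = -A^9 - 49*A^5 - 223*A - 223*A^-3 - 49*A^-7 - A^-11
  A^-3 * (73*d^2 + 11*d^4) = 11*A^5 + 117*A + 212*A^-3 + 117*A^-7 + 11*A^-11
  A^-5 * (35*d^3 + d^5) = -A^5 - 40*A - 115*A^-3 - 115*A^-7 - 40*A^-11 - A^-15
  A^-7 * (9*d^4) = 9*A + 36*A^-3 + 54*A^-7 + 36*A^-11 + 9*A^-15
  A^-9 * (d^5) = -A - 5*A^-3 - 10*A^-7 - 10*A^-11 - 5*A^-15 - A^-19
Summing the groups: <K> = -A^13 + 2*A^9 - 5*A^5 + 5*A - 6*A^-3 + 6*A^-7 - 4*A^-11 + 3*A^-15 - A^-19
Normalise by the writhe: (-A^3)^(-w) = (-A^3)^(-7) = -A^-21, so f(A) = -A^-21 * <K> = A^-8 - 2*A^-12 + 5*A^-16 - 5*A^-20 + 6*A^-24 - 6*A^-28 + 4*A^-32 - 3*A^-36 + A^-40.
Substitute A = t^(-1/4), i.e. A^e → t^(-e/4): V(t) = t^10 - 3*t^9 + 4*t^8 - 6*t^7 + 6*t^6 - 5*t^5 + 5*t^4 - 2*t^3 + t^2

Answer: t^10 - 3*t^9 + 4*t^8 - 6*t^7 + 6*t^6 - 5*t^5 + 5*t^4 - 2*t^3 + t^2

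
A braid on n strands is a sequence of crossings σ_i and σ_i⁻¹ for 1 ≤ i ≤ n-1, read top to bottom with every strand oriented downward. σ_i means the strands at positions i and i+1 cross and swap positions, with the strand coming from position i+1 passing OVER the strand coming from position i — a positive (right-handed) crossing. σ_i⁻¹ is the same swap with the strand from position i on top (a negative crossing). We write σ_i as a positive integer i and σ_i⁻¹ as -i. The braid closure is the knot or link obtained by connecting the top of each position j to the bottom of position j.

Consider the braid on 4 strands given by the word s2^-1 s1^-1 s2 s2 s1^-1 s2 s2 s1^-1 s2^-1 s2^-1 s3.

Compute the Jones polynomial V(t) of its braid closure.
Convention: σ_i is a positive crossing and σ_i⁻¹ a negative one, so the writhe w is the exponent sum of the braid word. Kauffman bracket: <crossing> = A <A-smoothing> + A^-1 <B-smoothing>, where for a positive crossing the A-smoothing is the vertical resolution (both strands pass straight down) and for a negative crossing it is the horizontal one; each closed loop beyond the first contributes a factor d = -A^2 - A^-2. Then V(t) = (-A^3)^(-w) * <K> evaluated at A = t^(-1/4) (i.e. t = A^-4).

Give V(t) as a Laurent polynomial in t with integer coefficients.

The presented braid s2^-1 s1^-1 s2 s2 s1^-1 s2 s2 s1^-1 s2^-1 s2^-1 s3 on 4 strands reduces by inverse Markov moves (closure unchanged at each step):
  Destabilize: the word has the form β·s3 where s3 occurs only as the final letter (β ∈ B_3); drop it and the last strand → 3 strands.
Reduced to β = s2^-1 s1^-1 s2 s2 s1^-1 s2 s2 s1^-1 s2^-1 s2^-1 on 3 strands, 10 crossings.
Compute on β:
Braid: s2^-1 s1^-1 s2 s2 s1^-1 s2 s2 s1^-1 s2^-1 s2^-1 on 3 strands, 10 crossings.
Writhe w = (#positive) - (#negative) = 4 - 6 = -2.
State-sum expansion of <K>. There are 2^10 = 1024 states.
Smooth each crossing (0=||, 1=⌣⌢); contribution A^(Σ sign_k(1-2s_k)) * d^(L-1).
Tabulate the states by total A-exponent and number of loops L (A-exp: L × count):
  A^10: L=5 ×1
  A^8: L=4 ×10
  A^6: L=3 ×39, L=5 ×6
  A^4: L=2 ×66, L=4 ×52, L=6 ×2
  A^2: L=1 ×45, L=3 ×124, L=5 ×41
  A^0: L=2 ×118, L=4 ×113, L=6 ×21
  A^-2: L=1 ×20, L=3 ×120, L=5 ×63, L=7 ×7
  A^-4: L=2 ×30, L=4 ×68, L=6 ×21, L=8 ×1
  A^-6: L=3 ×20, L=5 ×22, L=7 ×3
  A^-8: L=4 ×7, L=6 ×3
  A^-10: L=5 ×1
Each group contributes A^e * Σ count * d^(L-1):
Powers of d = -A^2 - A^-2: d^2 = A^4 + 2 + A^-4; d^3 = -A^6 - 3*A^2 - 3*A^-2 - A^-6; d^4 = A^8 + 4*A^4 + 6 + 4*A^-4 + A^-8; d^5 = -A^10 - 5*A^6 - 10*A^2 - 10*A^-2 - 5*A^-6 - A^-10; d^6 = A^12 + 6*A^8 + 15*A^4 + 20 + 15*A^-4 + 6*A^-8 + A^-12; d^7 = -A^14 - 7*A^10 - 21*A^6 - 35*A^2 - 35*A^-2 - 21*A^-6 - 7*A^-10 - A^-14.
  A^10 * (d^4) = A^18 + 4*A^14 + 6*A^10 + 4*A^6 + A^2
  A^8 * (10*d^3) = -10*A^14 - 30*A^10 - 30*A^6 - 10*A^2
  A^6 * (39*d^2 + 6*d^4) = 6*A^14 + 63*A^10 + 114*A^6 + 63*A^2 + 6*A^-2
  A^4 * (66*d + 52*d^3 + 2*d^5) = -2*A^14 - 62*A^10 - 242*A^6 - 242*A^2 - 62*A^-2 - 2*A^-6
  A^2 * (45 + 124*d^2 + 41*d^4) = 41*A^10 + 288*A^6 + 539*A^2 + 288*A^-2 + 41*A^-6
  A^0 * (118*d + 113*d^3 + 21*d^5) = -21*A^10 - 218*A^6 - 667*A^2 - 667*A^-2 - 218*A^-6 - 21*A^-10
  A^-2 * (20 + 120*d^2 + 63*d^4 + 7*d^6) = 7*A^10 + 105*A^6 + 477*A^2 + 778*A^-2 + 477*A^-6 + 105*A^-10 + 7*A^-14
  A^-4 * (30*d + 68*d^3 + 21*d^5 + d^7) = -A^10 - 28*A^6 - 194*A^2 - 479*A^-2 - 479*A^-6 - 194*A^-10 - 28*A^-14 - A^-18
  A^-6 * (20*d^2 + 22*d^4 + 3*d^6) = 3*A^6 + 40*A^2 + 153*A^-2 + 232*A^-6 + 153*A^-10 + 40*A^-14 + 3*A^-18
  A^-8 * (7*d^3 + 3*d^5) = -3*A^2 - 22*A^-2 - 51*A^-6 - 51*A^-10 - 22*A^-14 - 3*A^-18
  A^-10 * (d^4) = A^-2 + 4*A^-6 + 6*A^-10 + 4*A^-14 + A^-18
Summing the groups: <K> = A^18 - 2*A^14 + 3*A^10 - 4*A^6 + 4*A^2 - 4*A^-2 + 4*A^-6 - 2*A^-10 + A^-14
Normalise by the writhe: (-A^3)^(-w) = (-A^3)^(2) = A^6, so f(A) = A^6 * <K> = A^24 - 2*A^20 + 3*A^16 - 4*A^12 + 4*A^8 - 4*A^4 + 4 - 2*A^-4 + A^-8.
Substitute A = t^(-1/4), i.e. A^e → t^(-e/4): V(t) = t^2 - 2*t + 4 - 4*t^-1 + 4*t^-2 - 4*t^-3 + 3*t^-4 - 2*t^-5 + t^-6

Answer: t^2 - 2*t + 4 - 4*t^-1 + 4*t^-2 - 4*t^-3 + 3*t^-4 - 2*t^-5 + t^-6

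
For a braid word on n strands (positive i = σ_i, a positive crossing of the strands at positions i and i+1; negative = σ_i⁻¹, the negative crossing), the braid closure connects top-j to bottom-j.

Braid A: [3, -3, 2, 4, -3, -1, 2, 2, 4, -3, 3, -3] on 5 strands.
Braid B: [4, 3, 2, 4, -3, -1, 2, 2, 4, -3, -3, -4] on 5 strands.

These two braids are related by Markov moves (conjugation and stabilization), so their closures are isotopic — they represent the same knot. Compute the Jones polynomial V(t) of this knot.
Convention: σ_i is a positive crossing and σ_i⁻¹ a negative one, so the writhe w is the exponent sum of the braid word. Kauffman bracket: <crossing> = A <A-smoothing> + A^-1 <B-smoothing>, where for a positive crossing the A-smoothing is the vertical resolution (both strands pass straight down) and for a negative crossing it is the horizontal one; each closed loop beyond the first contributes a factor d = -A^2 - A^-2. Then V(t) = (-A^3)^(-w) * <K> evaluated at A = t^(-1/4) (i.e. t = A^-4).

Markov-equivalent braids have isotopic closures, hence identical knot invariants. Strip the Markov moves from each word to reach a common short braid β, then compute V(t) once on β.
Braid A: s3 s3^-1 s2 s4 s3^-1 s1^-1 s2 s2 s4 s3^-1 s3 s3^-1 on 5 strands reduces by inverse Markov moves (closure unchanged at each step):
  Deconjugate: the word is γ·β·γ⁻¹ with γ = s3 (prefix) and γ⁻¹ = s3^-1 (suffix); strip both.
  Deconjugate: the word is γ·β·γ⁻¹ with γ = s3^-1 (prefix) and γ⁻¹ = s3 (suffix); strip both.
Reduced to β = s2 s4 s3^-1 s1^-1 s2 s2 s4 s3^-1 on 5 strands, 8 crossings.
Braid B: s4 s3 s2 s4 s3^-1 s1^-1 s2 s2 s4 s3^-1 s3^-1 s4^-1 on 5 strands reduces by inverse Markov moves (closure unchanged at each step):
  Deconjugate: the word is γ·β·γ⁻¹ with γ = s4 s3 (prefix) and γ⁻¹ = s3^-1 s4^-1 (suffix); strip both.
Reduced to β = s2 s4 s3^-1 s1^-1 s2 s2 s4 s3^-1 on 5 strands, 8 crossings.
Both give the same β = s2 s4 s3^-1 s1^-1 s2 s2 s4 s3^-1 on 5 strands, so one state sum suffices:
Braid: s2 s4 s3^-1 s1^-1 s2 s2 s4 s3^-1 on 5 strands, 8 crossings.
Writhe w = (#positive) - (#negative) = 5 - 3 = 2.
State-sum expansion of <K>. There are 2^8 = 256 states.
For each crossing: s=0 is the vertical smoothing, s=1 horizontal. Crossing k contributes A^(sign_k * (1 - 2*s_k)); loop factor d = -A^2 - A^-2.
Tabulate the states by total A-exponent and number of loops L (A-exp: L × count):
  A^8: L=4 ×1
  A^6: L=3 ×7, L=5 ×1
  A^4: L=2 ×19, L=4 ×9
  A^2: L=1 ×19, L=3 ×35, L=5 ×2
  A^0: L=2 ×48, L=4 ×22
  A^-2: L=3 ×49, L=5 ×7
  A^-4: L=4 ×27, L=6 ×1
  A^-6: L=5 ×8
  A^-8: L=6 ×1
Each group contributes A^e * Σ count * d^(L-1):
Powers of d = -A^2 - A^-2: d^2 = A^4 + 2 + A^-4; d^3 = -A^6 - 3*A^2 - 3*A^-2 - A^-6; d^4 = A^8 + 4*A^4 + 6 + 4*A^-4 + A^-8; d^5 = -A^10 - 5*A^6 - 10*A^2 - 10*A^-2 - 5*A^-6 - A^-10.
  A^8 * (d^3) = -A^14 - 3*A^10 - 3*A^6 - A^2
  A^6 * (7*d^2 + d^4) = A^14 + 11*A^10 + 20*A^6 + 11*A^2 + A^-2
  A^4 * (19*d + 9*d^3) = -9*A^10 - 46*A^6 - 46*A^2 - 9*A^-2
  A^2 * (19 + 35*d^2 + 2*d^4) = 2*A^10 + 43*A^6 + 101*A^2 + 43*A^-2 + 2*A^-6
  A^0 * (48*d + 22*d^3) = -22*A^6 - 114*A^2 - 114*A^-2 - 22*A^-6
  A^-2 * (49*d^2 + 7*d^4) = 7*A^6 + 77*A^2 + 140*A^-2 + 77*A^-6 + 7*A^-10
  A^-4 * (27*d^3 + d^5) = -A^6 - 32*A^2 - 91*A^-2 - 91*A^-6 - 32*A^-10 - A^-14
  A^-6 * (8*d^4) = 8*A^2 + 32*A^-2 + 48*A^-6 + 32*A^-10 + 8*A^-14
  A^-8 * (d^5) = -A^2 - 5*A^-2 - 10*A^-6 - 10*A^-10 - 5*A^-14 - A^-18
Summing the groups: <K> = A^10 - 2*A^6 + 3*A^2 - 3*A^-2 + 4*A^-6 - 3*A^-10 + 2*A^-14 - A^-18
Normalise by the writhe: (-A^3)^(-w) = (-A^3)^(-2) = A^-6, so f(A) = A^-6 * <K> = A^4 - 2 + 3*A^-4 - 3*A^-8 + 4*A^-12 - 3*A^-16 + 2*A^-20 - A^-24.
Substitute A = t^(-1/4), i.e. A^e → t^(-e/4): V(t) = -t^6 + 2*t^5 - 3*t^4 + 4*t^3 - 3*t^2 + 3*t - 2 + t^-1

Answer: -t^6 + 2*t^5 - 3*t^4 + 4*t^3 - 3*t^2 + 3*t - 2 + t^-1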